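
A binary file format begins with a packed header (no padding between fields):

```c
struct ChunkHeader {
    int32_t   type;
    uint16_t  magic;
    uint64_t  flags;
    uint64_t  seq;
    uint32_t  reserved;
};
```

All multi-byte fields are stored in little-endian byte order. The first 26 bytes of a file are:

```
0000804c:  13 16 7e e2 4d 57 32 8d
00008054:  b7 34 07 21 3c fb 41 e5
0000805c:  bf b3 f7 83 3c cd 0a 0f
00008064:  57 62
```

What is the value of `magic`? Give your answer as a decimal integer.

22349

`magic` follows `type` (4 bytes), so it starts at byte offset 4 and occupies 2 bytes.
Bytes at offsets 4..5: 4D 57.
In little-endian order the low byte comes first in memory.
Reassemble most-significant byte first: 57 4D → 0x574D.
0x574D = 22349.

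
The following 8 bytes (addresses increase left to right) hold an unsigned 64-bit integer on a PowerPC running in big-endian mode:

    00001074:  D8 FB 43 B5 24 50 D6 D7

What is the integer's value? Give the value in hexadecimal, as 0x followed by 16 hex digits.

0xD8FB43B52450D6D7

Big-endian: lowest address holds the most-significant byte.
The bytes are already most-significant first: 0xD8FB43B52450D6D7.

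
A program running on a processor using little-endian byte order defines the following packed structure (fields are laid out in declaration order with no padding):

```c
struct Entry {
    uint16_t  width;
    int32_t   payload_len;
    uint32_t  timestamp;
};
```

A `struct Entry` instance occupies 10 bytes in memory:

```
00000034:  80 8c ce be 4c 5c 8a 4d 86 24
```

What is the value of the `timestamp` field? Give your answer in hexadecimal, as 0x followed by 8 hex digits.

`timestamp` follows `width` (2 B), `payload_len` (4 B), so it starts at offset 2 + 4 = 6 and occupies 4 bytes.
Bytes at offsets 6..9: 8A 4D 86 24.
In little-endian order the low byte comes first in memory.
Reassemble most-significant byte first: 24 86 4D 8A → 0x24864D8A.

0x24864D8A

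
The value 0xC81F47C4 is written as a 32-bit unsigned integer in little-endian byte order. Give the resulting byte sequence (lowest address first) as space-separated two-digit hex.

C4 47 1F C8

Split into bytes (most-significant first): C8 1F 47 C4.
In little-endian order the low byte comes first in memory.
So at ascending addresses the bytes are C4 47 1F C8.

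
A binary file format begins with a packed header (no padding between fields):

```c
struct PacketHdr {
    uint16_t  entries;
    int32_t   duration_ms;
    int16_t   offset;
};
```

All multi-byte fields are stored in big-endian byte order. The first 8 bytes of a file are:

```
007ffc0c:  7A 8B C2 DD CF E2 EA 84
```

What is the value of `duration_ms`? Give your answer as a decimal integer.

`duration_ms` follows `entries` (2 bytes), so it starts at byte offset 2 and occupies 4 bytes.
Bytes at offsets 2..5: C2 DD CF E2.
Big-endian: lowest address holds the most-significant byte.
The bytes are already most-significant first: 0xC2DDCFE2.
Top bit is set, so as a signed 32-bit value this is 0xC2DDCFE2 − 2^32 = -1025650718.

-1025650718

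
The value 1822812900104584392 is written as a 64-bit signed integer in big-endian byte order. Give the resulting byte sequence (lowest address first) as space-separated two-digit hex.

1822812900104584392 in hexadecimal, padded to 64 bits, is 0x194BEEACCABBBCC8.
Split into bytes (most-significant first): 19 4B EE AC CA BB BC C8.
Big-endian: lowest address holds the most-significant byte.
So the memory order matches the most-significant-first order: 19 4B EE AC CA BB BC C8.

19 4B EE AC CA BB BC C8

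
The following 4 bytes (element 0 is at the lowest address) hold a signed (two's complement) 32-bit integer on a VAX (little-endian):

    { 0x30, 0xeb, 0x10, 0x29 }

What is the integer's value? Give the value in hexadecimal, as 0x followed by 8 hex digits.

0x2910EB30

Little-endian stores the least-significant byte at the lowest address.
Reassemble most-significant byte first: 29 10 EB 30 → 0x2910EB30.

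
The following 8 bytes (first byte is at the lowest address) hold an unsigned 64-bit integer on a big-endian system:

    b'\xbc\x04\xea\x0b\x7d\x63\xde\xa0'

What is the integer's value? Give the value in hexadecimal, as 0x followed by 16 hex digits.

0xBC04EA0B7D63DEA0

Big-endian: lowest address holds the most-significant byte.
The bytes are already most-significant first: 0xBC04EA0B7D63DEA0.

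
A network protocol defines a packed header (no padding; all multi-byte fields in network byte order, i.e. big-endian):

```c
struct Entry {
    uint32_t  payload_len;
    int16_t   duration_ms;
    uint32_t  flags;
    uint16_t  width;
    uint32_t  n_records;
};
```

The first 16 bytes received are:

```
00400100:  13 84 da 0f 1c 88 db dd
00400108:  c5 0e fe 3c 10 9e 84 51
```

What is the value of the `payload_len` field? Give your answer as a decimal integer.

327473679

`payload_len` is the first field, at byte offset 0, occupying 4 bytes.
Bytes at offsets 0..3: 13 84 DA 0F.
In big-endian order the high byte comes first in memory.
The bytes are already most-significant first: 0x1384DA0F.
0x1384DA0F = 327473679.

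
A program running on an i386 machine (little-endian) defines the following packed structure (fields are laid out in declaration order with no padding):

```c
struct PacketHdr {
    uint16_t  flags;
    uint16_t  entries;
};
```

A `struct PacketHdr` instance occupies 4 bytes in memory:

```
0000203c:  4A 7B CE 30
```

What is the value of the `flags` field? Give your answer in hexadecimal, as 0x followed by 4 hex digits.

0x7B4A

`flags` is the first field, at byte offset 0, occupying 2 bytes.
Bytes at offsets 0..1: 4A 7B.
In little-endian order the low byte comes first in memory.
Reassemble most-significant byte first: 7B 4A → 0x7B4A.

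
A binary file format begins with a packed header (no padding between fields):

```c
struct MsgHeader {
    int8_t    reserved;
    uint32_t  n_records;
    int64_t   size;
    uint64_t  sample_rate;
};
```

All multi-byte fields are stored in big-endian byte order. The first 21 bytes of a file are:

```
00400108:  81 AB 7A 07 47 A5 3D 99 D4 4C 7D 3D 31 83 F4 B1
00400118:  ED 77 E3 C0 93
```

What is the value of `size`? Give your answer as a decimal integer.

`size` follows `reserved` (1 B), `n_records` (4 B), so it starts at offset 1 + 4 = 5 and occupies 8 bytes.
Bytes at offsets 5..12: A5 3D 99 D4 4C 7D 3D 31.
Big-endian: lowest address holds the most-significant byte.
The bytes are already most-significant first: 0xA53D99D44C7D3D31.
Top bit is set, so as a signed 64-bit value this is 0xA53D99D44C7D3D31 − 2^64 = -6539901946776699599.

-6539901946776699599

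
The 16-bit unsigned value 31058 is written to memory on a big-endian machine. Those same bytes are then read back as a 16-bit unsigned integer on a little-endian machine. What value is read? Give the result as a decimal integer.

31058 in 16-bit hexadecimal is 0x7952.
Stored big-endian, the bytes at ascending addresses are 79 52.
Read back as little-endian, the first byte is least significant, giving 0x5279.
0x5279 = 21113.

21113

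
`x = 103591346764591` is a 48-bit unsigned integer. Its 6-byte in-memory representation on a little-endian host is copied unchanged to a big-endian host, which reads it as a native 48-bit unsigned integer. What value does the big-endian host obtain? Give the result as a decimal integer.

52756899247966

103591346764591 in 48-bit hexadecimal is 0x5E373D6CFB2F.
Stored little-endian, the bytes at ascending addresses are 2F FB 6C 3D 37 5E.
Read back as big-endian, the last byte is least significant, giving 0x2FFB6C3D375E.
0x2FFB6C3D375E = 52756899247966.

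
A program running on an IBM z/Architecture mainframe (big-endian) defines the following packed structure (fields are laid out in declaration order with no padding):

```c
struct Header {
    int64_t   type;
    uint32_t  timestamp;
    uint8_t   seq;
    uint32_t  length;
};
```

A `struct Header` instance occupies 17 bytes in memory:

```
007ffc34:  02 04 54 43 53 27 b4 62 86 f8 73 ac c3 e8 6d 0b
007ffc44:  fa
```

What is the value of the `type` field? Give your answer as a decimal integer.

145333736117351522

`type` is the first field, at byte offset 0, occupying 8 bytes.
Bytes at offsets 0..7: 02 04 54 43 53 27 B4 62.
In big-endian order the high byte comes first in memory.
The bytes are already most-significant first: 0x020454435327B462.
0x020454435327B462 = 145333736117351522.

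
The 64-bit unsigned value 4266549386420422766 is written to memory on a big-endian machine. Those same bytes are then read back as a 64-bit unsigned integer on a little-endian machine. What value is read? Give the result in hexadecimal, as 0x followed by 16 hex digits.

0x6E0840D20FD4353B

4266549386420422766 in 64-bit hexadecimal is 0x3B35D40FD240086E.
Stored big-endian, the bytes at ascending addresses are 3B 35 D4 0F D2 40 08 6E.
Read back as little-endian, the first byte is least significant, giving 0x6E0840D20FD4353B.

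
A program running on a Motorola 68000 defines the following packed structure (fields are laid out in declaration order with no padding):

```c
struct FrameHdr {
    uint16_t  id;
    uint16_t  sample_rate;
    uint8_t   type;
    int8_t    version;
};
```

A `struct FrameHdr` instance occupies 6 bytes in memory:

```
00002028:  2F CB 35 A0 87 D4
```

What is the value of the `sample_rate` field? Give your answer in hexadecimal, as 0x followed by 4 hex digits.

`sample_rate` follows `id` (2 bytes), so it starts at byte offset 2 and occupies 2 bytes.
Bytes at offsets 2..3: 35 A0.
Big-endian stores the most-significant byte at the lowest address.
The bytes are already most-significant first: 0x35A0.

0x35A0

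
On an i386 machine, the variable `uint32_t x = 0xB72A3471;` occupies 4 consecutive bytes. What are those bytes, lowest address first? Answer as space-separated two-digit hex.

71 34 2A B7

Split into bytes (most-significant first): B7 2A 34 71.
Little-endian stores the least-significant byte at the lowest address.
So at ascending addresses the bytes are 71 34 2A B7.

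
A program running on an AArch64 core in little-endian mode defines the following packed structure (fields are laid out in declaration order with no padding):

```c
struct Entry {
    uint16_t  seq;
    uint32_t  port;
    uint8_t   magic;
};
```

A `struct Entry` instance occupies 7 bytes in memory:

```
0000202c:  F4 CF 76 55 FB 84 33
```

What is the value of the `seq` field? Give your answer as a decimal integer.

`seq` is the first field, at byte offset 0, occupying 2 bytes.
Bytes at offsets 0..1: F4 CF.
Little-endian stores the least-significant byte at the lowest address.
Reassemble most-significant byte first: CF F4 → 0xCFF4.
0xCFF4 = 53236.

53236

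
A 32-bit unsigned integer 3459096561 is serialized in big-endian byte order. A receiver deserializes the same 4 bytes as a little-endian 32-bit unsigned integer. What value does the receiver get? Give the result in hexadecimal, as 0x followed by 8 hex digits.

0xF19F2DCE

3459096561 in 32-bit hexadecimal is 0xCE2D9FF1.
Stored big-endian, the bytes at ascending addresses are CE 2D 9F F1.
Read back as little-endian, the first byte is least significant, giving 0xF19F2DCE.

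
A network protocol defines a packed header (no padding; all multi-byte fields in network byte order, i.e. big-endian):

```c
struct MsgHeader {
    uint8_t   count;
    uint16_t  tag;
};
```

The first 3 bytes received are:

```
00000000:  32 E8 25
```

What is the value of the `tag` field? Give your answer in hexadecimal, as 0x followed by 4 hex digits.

`tag` follows `count` (1 byte), so it starts at byte offset 1 and occupies 2 bytes.
Bytes at offsets 1..2: E8 25.
Big-endian: lowest address holds the most-significant byte.
The bytes are already most-significant first: 0xE825.

0xE825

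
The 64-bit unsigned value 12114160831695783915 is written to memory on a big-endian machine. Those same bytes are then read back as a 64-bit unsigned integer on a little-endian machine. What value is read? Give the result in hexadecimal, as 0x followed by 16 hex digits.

0xEB872DC517251EA8

12114160831695783915 in 64-bit hexadecimal is 0xA81E2517C52D87EB.
Stored big-endian, the bytes at ascending addresses are A8 1E 25 17 C5 2D 87 EB.
Read back as little-endian, the first byte is least significant, giving 0xEB872DC517251EA8.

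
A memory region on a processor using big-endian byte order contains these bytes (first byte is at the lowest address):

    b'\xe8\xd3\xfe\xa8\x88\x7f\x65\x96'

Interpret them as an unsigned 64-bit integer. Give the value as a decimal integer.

16777033036683240854

Big-endian stores the most-significant byte at the lowest address.
The bytes are already most-significant first: 0xE8D3FEA8887F6596.
0xE8D3FEA8887F6596 = 16777033036683240854.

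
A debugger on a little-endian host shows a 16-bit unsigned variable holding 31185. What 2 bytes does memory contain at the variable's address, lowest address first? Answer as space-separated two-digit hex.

D1 79

31185 in hexadecimal, padded to 16 bits, is 0x79D1.
Split into bytes (most-significant first): 79 D1.
In little-endian order the low byte comes first in memory.
So at ascending addresses the bytes are D1 79.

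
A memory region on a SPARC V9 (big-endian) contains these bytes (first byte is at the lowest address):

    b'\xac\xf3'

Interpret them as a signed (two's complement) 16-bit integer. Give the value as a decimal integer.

-21261

Big-endian stores the most-significant byte at the lowest address.
The bytes are already most-significant first: 0xACF3.
Top bit is set, so as a signed 16-bit value this is 0xACF3 − 2^16 = -21261.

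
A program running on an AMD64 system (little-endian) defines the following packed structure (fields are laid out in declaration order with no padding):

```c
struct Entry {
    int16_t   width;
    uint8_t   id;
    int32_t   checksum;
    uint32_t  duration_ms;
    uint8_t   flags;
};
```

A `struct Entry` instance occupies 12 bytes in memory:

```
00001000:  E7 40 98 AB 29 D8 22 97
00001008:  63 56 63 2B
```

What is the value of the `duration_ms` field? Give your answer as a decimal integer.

1666605975

`duration_ms` follows `width` (2 B), `id` (1 B), `checksum` (4 B), so it starts at offset 2 + 1 + 4 = 7 and occupies 4 bytes.
Bytes at offsets 7..10: 97 63 56 63.
Little-endian: lowest address holds the least-significant byte.
Reassemble most-significant byte first: 63 56 63 97 → 0x63566397.
0x63566397 = 1666605975.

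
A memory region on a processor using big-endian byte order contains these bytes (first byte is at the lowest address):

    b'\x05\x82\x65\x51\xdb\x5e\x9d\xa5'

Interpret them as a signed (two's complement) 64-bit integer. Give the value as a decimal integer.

396991119409192357

Big-endian stores the most-significant byte at the lowest address.
The bytes are already most-significant first: 0x05826551DB5E9DA5.
0x05826551DB5E9DA5 = 396991119409192357.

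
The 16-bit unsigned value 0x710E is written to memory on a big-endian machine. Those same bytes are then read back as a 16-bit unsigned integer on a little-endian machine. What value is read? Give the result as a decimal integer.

Stored big-endian, the bytes at ascending addresses are 71 0E.
Read back as little-endian, the first byte is least significant, giving 0x0E71.
0x0E71 = 3697.

3697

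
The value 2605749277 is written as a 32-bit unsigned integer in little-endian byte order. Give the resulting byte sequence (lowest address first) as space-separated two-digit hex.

2605749277 in hexadecimal, padded to 32 bits, is 0x9B50941D.
Split into bytes (most-significant first): 9B 50 94 1D.
Little-endian: lowest address holds the least-significant byte.
So at ascending addresses the bytes are 1D 94 50 9B.

1D 94 50 9B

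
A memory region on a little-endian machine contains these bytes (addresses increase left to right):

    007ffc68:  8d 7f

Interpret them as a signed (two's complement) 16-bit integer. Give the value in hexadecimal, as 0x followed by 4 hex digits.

In little-endian order the low byte comes first in memory.
Reassemble most-significant byte first: 7F 8D → 0x7F8D.

0x7F8D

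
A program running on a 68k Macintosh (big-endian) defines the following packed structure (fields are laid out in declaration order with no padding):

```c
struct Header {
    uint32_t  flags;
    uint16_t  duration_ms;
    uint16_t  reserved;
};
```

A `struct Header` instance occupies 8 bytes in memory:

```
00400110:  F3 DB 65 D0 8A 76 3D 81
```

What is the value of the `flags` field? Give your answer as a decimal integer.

4091241936

`flags` is the first field, at byte offset 0, occupying 4 bytes.
Bytes at offsets 0..3: F3 DB 65 D0.
In big-endian order the high byte comes first in memory.
The bytes are already most-significant first: 0xF3DB65D0.
0xF3DB65D0 = 4091241936.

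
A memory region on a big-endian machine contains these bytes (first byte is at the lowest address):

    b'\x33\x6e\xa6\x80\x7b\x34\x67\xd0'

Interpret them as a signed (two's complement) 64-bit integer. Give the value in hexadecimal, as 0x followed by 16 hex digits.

Big-endian stores the most-significant byte at the lowest address.
The bytes are already most-significant first: 0x336EA6807B3467D0.

0x336EA6807B3467D0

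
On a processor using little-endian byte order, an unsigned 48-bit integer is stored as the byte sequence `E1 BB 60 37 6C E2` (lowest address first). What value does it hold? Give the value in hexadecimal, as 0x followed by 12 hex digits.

0xE26C3760BBE1

Little-endian: lowest address holds the least-significant byte.
Reassemble most-significant byte first: E2 6C 37 60 BB E1 → 0xE26C3760BBE1.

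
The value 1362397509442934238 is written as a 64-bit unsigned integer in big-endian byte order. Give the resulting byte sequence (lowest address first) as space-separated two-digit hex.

1362397509442934238 in hexadecimal, padded to 64 bits, is 0x12E83551093915DE.
Split into bytes (most-significant first): 12 E8 35 51 09 39 15 DE.
In big-endian order the high byte comes first in memory.
So the memory order matches the most-significant-first order: 12 E8 35 51 09 39 15 DE.

12 E8 35 51 09 39 15 DE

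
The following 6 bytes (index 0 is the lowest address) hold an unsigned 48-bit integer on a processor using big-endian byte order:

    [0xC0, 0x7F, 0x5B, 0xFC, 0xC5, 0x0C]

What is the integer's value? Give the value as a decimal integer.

211653236671756

Big-endian stores the most-significant byte at the lowest address.
The bytes are already most-significant first: 0xC07F5BFCC50C.
0xC07F5BFCC50C = 211653236671756.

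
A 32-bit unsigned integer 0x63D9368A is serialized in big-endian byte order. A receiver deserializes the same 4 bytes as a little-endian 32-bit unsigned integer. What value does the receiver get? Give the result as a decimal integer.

Stored big-endian, the bytes at ascending addresses are 63 D9 36 8A.
Read back as little-endian, the first byte is least significant, giving 0x8A36D963.
0x8A36D963 = 2318850403.

2318850403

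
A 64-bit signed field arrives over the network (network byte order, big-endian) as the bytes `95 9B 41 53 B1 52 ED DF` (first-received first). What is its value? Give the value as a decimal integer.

-7666462112955044385

In big-endian order the high byte comes first in memory.
The bytes are already most-significant first: 0x959B4153B152EDDF.
Top bit is set, so as a signed 64-bit value this is 0x959B4153B152EDDF − 2^64 = -7666462112955044385.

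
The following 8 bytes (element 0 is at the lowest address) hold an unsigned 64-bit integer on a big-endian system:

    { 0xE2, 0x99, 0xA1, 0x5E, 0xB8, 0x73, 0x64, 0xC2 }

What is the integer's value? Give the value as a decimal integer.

Big-endian: lowest address holds the most-significant byte.
The bytes are already most-significant first: 0xE299A15EB87364C2.
0xE299A15EB87364C2 = 16328259352202011842.

16328259352202011842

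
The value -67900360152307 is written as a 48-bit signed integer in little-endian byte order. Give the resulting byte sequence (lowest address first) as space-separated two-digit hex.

Two's complement of -67900360152307 in 48 bits: 67900360152307 = 0x3DC148D8D4F3; invert → 0xC23EB7272B0C; add 1 → 0xC23EB7272B0D.
Split into bytes (most-significant first): C2 3E B7 27 2B 0D.
In little-endian order the low byte comes first in memory.
So at ascending addresses the bytes are 0D 2B 27 B7 3E C2.

0D 2B 27 B7 3E C2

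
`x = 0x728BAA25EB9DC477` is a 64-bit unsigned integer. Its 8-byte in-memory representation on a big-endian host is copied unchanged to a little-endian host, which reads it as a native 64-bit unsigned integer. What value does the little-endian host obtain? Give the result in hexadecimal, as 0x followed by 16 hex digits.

Stored big-endian, the bytes at ascending addresses are 72 8B AA 25 EB 9D C4 77.
Read back as little-endian, the first byte is least significant, giving 0x77C49DEB25AA8B72.

0x77C49DEB25AA8B72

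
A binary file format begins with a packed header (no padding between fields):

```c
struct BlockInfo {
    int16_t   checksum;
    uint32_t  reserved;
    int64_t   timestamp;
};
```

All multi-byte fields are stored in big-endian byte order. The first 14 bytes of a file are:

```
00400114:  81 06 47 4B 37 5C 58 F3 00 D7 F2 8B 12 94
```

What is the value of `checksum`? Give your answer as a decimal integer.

`checksum` is the first field, at byte offset 0, occupying 2 bytes.
Bytes at offsets 0..1: 81 06.
In big-endian order the high byte comes first in memory.
The bytes are already most-significant first: 0x8106.
Top bit is set, so as a signed 16-bit value this is 0x8106 − 2^16 = -32506.

-32506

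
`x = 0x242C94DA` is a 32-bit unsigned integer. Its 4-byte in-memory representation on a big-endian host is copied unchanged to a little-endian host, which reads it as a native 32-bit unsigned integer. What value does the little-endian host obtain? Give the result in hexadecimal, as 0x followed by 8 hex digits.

Stored big-endian, the bytes at ascending addresses are 24 2C 94 DA.
Read back as little-endian, the first byte is least significant, giving 0xDA942C24.

0xDA942C24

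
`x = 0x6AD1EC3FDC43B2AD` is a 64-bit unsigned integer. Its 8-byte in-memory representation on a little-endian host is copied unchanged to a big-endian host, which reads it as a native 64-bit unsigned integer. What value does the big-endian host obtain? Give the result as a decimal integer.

Stored little-endian, the bytes at ascending addresses are AD B2 43 DC 3F EC D1 6A.
Read back as big-endian, the last byte is least significant, giving 0xADB243DC3FECD16A.
0xADB243DC3FECD16A = 12516140927660380522.

12516140927660380522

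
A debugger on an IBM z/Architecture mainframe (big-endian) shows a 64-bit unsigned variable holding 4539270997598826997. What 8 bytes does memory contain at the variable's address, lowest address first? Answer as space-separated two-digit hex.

4539270997598826997 in hexadecimal, padded to 64 bits, is 0x3EFEBAEC171C71F5.
Split into bytes (most-significant first): 3E FE BA EC 17 1C 71 F5.
Big-endian: lowest address holds the most-significant byte.
So the memory order matches the most-significant-first order: 3E FE BA EC 17 1C 71 F5.

3E FE BA EC 17 1C 71 F5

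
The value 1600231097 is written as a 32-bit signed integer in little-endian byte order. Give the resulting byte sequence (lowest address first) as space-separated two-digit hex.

B9 96 61 5F

1600231097 in hexadecimal, padded to 32 bits, is 0x5F6196B9.
Split into bytes (most-significant first): 5F 61 96 B9.
Little-endian: lowest address holds the least-significant byte.
So at ascending addresses the bytes are B9 96 61 5F.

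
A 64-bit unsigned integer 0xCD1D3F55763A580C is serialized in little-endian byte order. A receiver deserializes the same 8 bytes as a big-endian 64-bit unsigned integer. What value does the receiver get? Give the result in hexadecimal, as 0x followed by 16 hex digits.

0x0C583A76553F1DCD

Stored little-endian, the bytes at ascending addresses are 0C 58 3A 76 55 3F 1D CD.
Read back as big-endian, the last byte is least significant, giving 0x0C583A76553F1DCD.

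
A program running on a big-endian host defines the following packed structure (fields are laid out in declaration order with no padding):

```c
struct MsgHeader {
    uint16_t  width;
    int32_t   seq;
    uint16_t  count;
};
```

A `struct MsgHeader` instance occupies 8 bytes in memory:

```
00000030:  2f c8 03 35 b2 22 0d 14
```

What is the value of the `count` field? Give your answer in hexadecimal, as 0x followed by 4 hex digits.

`count` follows `width` (2 B), `seq` (4 B), so it starts at offset 2 + 4 = 6 and occupies 2 bytes.
Bytes at offsets 6..7: 0D 14.
Big-endian stores the most-significant byte at the lowest address.
The bytes are already most-significant first: 0x0D14.

0x0D14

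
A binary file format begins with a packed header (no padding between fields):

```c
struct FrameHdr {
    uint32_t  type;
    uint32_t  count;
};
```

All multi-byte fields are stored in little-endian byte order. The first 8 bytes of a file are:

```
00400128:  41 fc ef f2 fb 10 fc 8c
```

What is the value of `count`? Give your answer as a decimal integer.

`count` follows `type` (4 bytes), so it starts at byte offset 4 and occupies 4 bytes.
Bytes at offsets 4..7: FB 10 FC 8C.
In little-endian order the low byte comes first in memory.
Reassemble most-significant byte first: 8C FC 10 FB → 0x8CFC10FB.
0x8CFC10FB = 2365329659.

2365329659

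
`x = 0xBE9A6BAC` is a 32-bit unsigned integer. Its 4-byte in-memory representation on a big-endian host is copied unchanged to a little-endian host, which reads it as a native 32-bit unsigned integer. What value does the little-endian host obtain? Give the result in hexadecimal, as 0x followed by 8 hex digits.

Stored big-endian, the bytes at ascending addresses are BE 9A 6B AC.
Read back as little-endian, the first byte is least significant, giving 0xAC6B9ABE.

0xAC6B9ABE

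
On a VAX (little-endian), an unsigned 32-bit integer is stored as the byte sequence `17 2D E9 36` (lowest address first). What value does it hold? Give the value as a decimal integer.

Little-endian: lowest address holds the least-significant byte.
Reassemble most-significant byte first: 36 E9 2D 17 → 0x36E92D17.
0x36E92D17 = 921251095.

921251095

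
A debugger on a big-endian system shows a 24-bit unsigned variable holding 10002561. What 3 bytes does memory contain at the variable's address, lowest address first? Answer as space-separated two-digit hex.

98 A0 81

10002561 in hexadecimal, padded to 24 bits, is 0x98A081.
Split into bytes (most-significant first): 98 A0 81.
Big-endian: lowest address holds the most-significant byte.
So the memory order matches the most-significant-first order: 98 A0 81.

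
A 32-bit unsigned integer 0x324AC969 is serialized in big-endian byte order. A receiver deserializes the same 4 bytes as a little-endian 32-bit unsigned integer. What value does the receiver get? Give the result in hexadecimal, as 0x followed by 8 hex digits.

Stored big-endian, the bytes at ascending addresses are 32 4A C9 69.
Read back as little-endian, the first byte is least significant, giving 0x69C94A32.

0x69C94A32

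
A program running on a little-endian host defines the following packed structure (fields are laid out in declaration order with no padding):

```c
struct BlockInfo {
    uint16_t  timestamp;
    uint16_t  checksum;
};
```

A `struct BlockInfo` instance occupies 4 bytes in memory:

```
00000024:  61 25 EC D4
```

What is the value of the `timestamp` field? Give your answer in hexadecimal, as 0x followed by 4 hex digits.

0x2561

`timestamp` is the first field, at byte offset 0, occupying 2 bytes.
Bytes at offsets 0..1: 61 25.
Little-endian stores the least-significant byte at the lowest address.
Reassemble most-significant byte first: 25 61 → 0x2561.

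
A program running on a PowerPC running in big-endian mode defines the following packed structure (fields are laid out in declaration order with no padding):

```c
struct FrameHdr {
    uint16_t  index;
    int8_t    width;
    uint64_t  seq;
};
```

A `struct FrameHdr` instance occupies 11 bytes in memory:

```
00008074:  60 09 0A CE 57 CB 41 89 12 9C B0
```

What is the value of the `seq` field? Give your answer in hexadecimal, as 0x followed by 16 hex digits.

`seq` follows `index` (2 B), `width` (1 B), so it starts at offset 2 + 1 = 3 and occupies 8 bytes.
Bytes at offsets 3..10: CE 57 CB 41 89 12 9C B0.
Big-endian stores the most-significant byte at the lowest address.
The bytes are already most-significant first: 0xCE57CB4189129CB0.

0xCE57CB4189129CB0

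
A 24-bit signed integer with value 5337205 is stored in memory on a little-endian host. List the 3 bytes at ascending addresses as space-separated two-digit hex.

75 70 51

5337205 in hexadecimal, padded to 24 bits, is 0x517075.
Split into bytes (most-significant first): 51 70 75.
Little-endian: lowest address holds the least-significant byte.
So at ascending addresses the bytes are 75 70 51.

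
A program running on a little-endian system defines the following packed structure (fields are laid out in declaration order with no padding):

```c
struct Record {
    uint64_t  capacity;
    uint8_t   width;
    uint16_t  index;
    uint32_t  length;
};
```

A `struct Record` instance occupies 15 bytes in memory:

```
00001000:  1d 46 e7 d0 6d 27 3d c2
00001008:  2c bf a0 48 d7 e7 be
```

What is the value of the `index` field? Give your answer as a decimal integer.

41151

`index` follows `capacity` (8 B), `width` (1 B), so it starts at offset 8 + 1 = 9 and occupies 2 bytes.
Bytes at offsets 9..10: BF A0.
Little-endian: lowest address holds the least-significant byte.
Reassemble most-significant byte first: A0 BF → 0xA0BF.
0xA0BF = 41151.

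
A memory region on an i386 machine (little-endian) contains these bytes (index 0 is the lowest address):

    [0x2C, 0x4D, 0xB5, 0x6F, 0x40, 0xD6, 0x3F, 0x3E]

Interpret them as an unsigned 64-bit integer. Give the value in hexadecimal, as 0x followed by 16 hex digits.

0x3E3FD6406FB54D2C

Little-endian: lowest address holds the least-significant byte.
Reassemble most-significant byte first: 3E 3F D6 40 6F B5 4D 2C → 0x3E3FD6406FB54D2C.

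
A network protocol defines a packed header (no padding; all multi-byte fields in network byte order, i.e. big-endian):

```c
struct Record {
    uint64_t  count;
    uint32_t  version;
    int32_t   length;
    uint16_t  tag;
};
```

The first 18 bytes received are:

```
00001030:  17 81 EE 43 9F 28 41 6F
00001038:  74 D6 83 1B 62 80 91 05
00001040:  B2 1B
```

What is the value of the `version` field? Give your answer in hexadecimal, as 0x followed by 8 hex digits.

0x74D6831B

`version` follows `count` (8 bytes), so it starts at byte offset 8 and occupies 4 bytes.
Bytes at offsets 8..11: 74 D6 83 1B.
Big-endian stores the most-significant byte at the lowest address.
The bytes are already most-significant first: 0x74D6831B.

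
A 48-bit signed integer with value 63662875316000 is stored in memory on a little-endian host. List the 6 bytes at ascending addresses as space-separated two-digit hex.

20 8F 11 AB E6 39

63662875316000 in hexadecimal, padded to 48 bits, is 0x39E6AB118F20.
Split into bytes (most-significant first): 39 E6 AB 11 8F 20.
In little-endian order the low byte comes first in memory.
So at ascending addresses the bytes are 20 8F 11 AB E6 39.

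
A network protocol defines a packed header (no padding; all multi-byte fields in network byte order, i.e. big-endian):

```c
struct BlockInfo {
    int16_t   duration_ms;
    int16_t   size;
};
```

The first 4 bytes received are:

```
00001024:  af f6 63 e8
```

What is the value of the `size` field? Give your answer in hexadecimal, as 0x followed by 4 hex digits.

0x63E8

`size` follows `duration_ms` (2 bytes), so it starts at byte offset 2 and occupies 2 bytes.
Bytes at offsets 2..3: 63 E8.
Big-endian: lowest address holds the most-significant byte.
The bytes are already most-significant first: 0x63E8.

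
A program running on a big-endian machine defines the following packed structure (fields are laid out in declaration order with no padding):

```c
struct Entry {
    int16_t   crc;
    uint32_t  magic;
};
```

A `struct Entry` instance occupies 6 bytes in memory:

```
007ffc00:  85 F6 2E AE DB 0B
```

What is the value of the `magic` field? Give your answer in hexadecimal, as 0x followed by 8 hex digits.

`magic` follows `crc` (2 bytes), so it starts at byte offset 2 and occupies 4 bytes.
Bytes at offsets 2..5: 2E AE DB 0B.
Big-endian: lowest address holds the most-significant byte.
The bytes are already most-significant first: 0x2EAEDB0B.

0x2EAEDB0B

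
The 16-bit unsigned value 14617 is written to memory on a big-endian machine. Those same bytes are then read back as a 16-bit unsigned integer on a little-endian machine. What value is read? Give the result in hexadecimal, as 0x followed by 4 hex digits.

0x1939

14617 in 16-bit hexadecimal is 0x3919.
Stored big-endian, the bytes at ascending addresses are 39 19.
Read back as little-endian, the first byte is least significant, giving 0x1939.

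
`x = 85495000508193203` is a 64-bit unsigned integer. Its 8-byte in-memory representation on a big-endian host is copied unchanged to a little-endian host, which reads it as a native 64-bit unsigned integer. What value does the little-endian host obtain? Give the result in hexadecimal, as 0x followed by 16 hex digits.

85495000508193203 in 64-bit hexadecimal is 0x012FBD3FFF5CD9B3.
Stored big-endian, the bytes at ascending addresses are 01 2F BD 3F FF 5C D9 B3.
Read back as little-endian, the first byte is least significant, giving 0xB3D95CFF3FBD2F01.

0xB3D95CFF3FBD2F01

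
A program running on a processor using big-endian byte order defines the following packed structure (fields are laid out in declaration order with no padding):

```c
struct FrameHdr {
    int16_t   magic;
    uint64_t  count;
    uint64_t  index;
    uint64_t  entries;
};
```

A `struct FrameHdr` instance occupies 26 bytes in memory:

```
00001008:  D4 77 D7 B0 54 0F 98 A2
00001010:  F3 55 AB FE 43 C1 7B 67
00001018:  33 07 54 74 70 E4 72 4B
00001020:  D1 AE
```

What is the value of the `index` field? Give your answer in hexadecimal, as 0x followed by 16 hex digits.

0xABFE43C17B673307

`index` follows `magic` (2 B), `count` (8 B), so it starts at offset 2 + 8 = 10 and occupies 8 bytes.
Bytes at offsets 10..17: AB FE 43 C1 7B 67 33 07.
Big-endian stores the most-significant byte at the lowest address.
The bytes are already most-significant first: 0xABFE43C17B673307.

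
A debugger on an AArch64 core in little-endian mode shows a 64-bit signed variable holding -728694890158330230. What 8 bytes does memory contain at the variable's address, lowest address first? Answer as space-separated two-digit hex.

Two's complement of -728694890158330230 in 64 bits: 728694890158330230 = 0x0A1CD8244D879176; invert → 0xF5E327DBB2786E89; add 1 → 0xF5E327DBB2786E8A.
Split into bytes (most-significant first): F5 E3 27 DB B2 78 6E 8A.
In little-endian order the low byte comes first in memory.
So at ascending addresses the bytes are 8A 6E 78 B2 DB 27 E3 F5.

8A 6E 78 B2 DB 27 E3 F5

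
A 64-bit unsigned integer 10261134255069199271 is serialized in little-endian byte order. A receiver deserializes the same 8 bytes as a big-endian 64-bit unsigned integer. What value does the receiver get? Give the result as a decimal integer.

10261134255069199271 in 64-bit hexadecimal is 0x8E66DF3D39FDFBA7.
Stored little-endian, the bytes at ascending addresses are A7 FB FD 39 3D DF 66 8E.
Read back as big-endian, the last byte is least significant, giving 0xA7FBFD393DDF668E.
0xA7FBFD393DDF668E = 12104546845781354126.

12104546845781354126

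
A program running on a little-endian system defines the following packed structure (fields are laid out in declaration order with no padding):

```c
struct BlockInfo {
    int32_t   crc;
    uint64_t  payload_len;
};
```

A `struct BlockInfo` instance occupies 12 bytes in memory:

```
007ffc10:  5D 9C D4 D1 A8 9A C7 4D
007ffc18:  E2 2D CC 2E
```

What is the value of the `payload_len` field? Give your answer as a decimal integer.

3372120670984444584

`payload_len` follows `crc` (4 bytes), so it starts at byte offset 4 and occupies 8 bytes.
Bytes at offsets 4..11: A8 9A C7 4D E2 2D CC 2E.
Little-endian: lowest address holds the least-significant byte.
Reassemble most-significant byte first: 2E CC 2D E2 4D C7 9A A8 → 0x2ECC2DE24DC79AA8.
0x2ECC2DE24DC79AA8 = 3372120670984444584.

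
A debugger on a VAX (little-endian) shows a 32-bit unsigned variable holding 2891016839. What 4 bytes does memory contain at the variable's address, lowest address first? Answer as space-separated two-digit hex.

2891016839 in hexadecimal, padded to 32 bits, is 0xAC516A87.
Split into bytes (most-significant first): AC 51 6A 87.
Little-endian stores the least-significant byte at the lowest address.
So at ascending addresses the bytes are 87 6A 51 AC.

87 6A 51 AC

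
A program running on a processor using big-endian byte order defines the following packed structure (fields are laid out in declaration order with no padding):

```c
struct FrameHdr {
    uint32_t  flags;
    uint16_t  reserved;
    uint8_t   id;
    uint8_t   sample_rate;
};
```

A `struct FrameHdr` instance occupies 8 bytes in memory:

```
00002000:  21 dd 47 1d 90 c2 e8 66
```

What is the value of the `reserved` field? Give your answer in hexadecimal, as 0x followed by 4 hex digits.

`reserved` follows `flags` (4 bytes), so it starts at byte offset 4 and occupies 2 bytes.
Bytes at offsets 4..5: 90 C2.
Big-endian stores the most-significant byte at the lowest address.
The bytes are already most-significant first: 0x90C2.

0x90C2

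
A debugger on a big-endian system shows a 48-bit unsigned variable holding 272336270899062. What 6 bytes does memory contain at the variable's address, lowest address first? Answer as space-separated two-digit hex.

F7 B0 3A AF B7 76

272336270899062 in hexadecimal, padded to 48 bits, is 0xF7B03AAFB776.
Split into bytes (most-significant first): F7 B0 3A AF B7 76.
Big-endian stores the most-significant byte at the lowest address.
So the memory order matches the most-significant-first order: F7 B0 3A AF B7 76.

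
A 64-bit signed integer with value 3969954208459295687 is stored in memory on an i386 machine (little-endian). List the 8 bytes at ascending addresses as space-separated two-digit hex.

C7 8B C8 A1 51 1C 18 37

3969954208459295687 in hexadecimal, padded to 64 bits, is 0x37181C51A1C88BC7.
Split into bytes (most-significant first): 37 18 1C 51 A1 C8 8B C7.
Little-endian stores the least-significant byte at the lowest address.
So at ascending addresses the bytes are C7 8B C8 A1 51 1C 18 37.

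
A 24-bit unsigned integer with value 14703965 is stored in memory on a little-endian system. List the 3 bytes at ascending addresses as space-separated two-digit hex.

14703965 in hexadecimal, padded to 24 bits, is 0xE05D5D.
Split into bytes (most-significant first): E0 5D 5D.
Little-endian: lowest address holds the least-significant byte.
So at ascending addresses the bytes are 5D 5D E0.

5D 5D E0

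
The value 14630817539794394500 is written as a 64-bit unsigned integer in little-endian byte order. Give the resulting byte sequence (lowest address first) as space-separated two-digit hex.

84 DD FF F8 08 1B 0B CB

14630817539794394500 in hexadecimal, padded to 64 bits, is 0xCB0B1B08F8FFDD84.
Split into bytes (most-significant first): CB 0B 1B 08 F8 FF DD 84.
Little-endian stores the least-significant byte at the lowest address.
So at ascending addresses the bytes are 84 DD FF F8 08 1B 0B CB.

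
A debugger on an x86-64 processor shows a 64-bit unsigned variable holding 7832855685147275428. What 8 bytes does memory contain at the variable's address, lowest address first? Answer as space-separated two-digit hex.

7832855685147275428 in hexadecimal, padded to 64 bits, is 0x6CB3E4BED21A30A4.
Split into bytes (most-significant first): 6C B3 E4 BE D2 1A 30 A4.
Little-endian: lowest address holds the least-significant byte.
So at ascending addresses the bytes are A4 30 1A D2 BE E4 B3 6C.

A4 30 1A D2 BE E4 B3 6C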